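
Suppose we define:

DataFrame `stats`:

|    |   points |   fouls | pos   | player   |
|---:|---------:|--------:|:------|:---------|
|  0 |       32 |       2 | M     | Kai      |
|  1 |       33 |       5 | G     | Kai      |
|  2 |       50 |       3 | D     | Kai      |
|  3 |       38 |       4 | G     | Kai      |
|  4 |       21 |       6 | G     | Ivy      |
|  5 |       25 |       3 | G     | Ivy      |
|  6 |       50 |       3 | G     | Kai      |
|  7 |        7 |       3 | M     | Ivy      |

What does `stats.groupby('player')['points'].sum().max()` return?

group by player, sum of points:
player
Ivy     53
Kai    203
Name: points, dtype: int64
Hence 203.

203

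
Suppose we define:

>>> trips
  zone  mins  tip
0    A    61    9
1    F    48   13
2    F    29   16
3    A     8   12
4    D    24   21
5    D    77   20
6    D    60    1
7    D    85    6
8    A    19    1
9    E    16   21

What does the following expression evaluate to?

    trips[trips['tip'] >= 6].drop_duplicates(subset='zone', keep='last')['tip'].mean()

filter rows where tip >= 6:
  zone  mins  tip
0    A    61    9
1    F    48   13
2    F    29   16
3    A     8   12
4    D    24   21
5    D    77   20
7    D    85    6
9    E    16   21
drop duplicate zone (keep=last):
  zone  mins  tip
2    F    29   16
3    A     8   12
7    D    85    6
9    E    16   21
Hence 13.75.

13.75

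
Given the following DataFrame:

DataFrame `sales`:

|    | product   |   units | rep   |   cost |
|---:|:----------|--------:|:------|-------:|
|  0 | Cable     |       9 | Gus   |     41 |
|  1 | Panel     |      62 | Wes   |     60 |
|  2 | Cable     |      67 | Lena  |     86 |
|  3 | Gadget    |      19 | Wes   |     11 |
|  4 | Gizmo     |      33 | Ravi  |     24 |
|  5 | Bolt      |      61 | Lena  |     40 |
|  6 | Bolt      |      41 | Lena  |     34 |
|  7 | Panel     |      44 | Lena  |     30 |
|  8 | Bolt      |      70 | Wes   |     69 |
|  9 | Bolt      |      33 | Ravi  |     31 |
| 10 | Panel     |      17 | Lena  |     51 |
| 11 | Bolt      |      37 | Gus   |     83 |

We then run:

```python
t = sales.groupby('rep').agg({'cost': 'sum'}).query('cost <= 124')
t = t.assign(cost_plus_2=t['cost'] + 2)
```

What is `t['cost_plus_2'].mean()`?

group by rep, sum of cost:
      cost
rep       
Gus    124
Lena   241
Ravi    55
Wes    140
filter rows where cost <= 124:
      cost
rep       
Gus    124
Ravi    55
add column cost_plus_2 = t['cost'] + 2:
      cost  cost_plus_2
rep                    
Gus    124          126
Ravi    55           57

91.5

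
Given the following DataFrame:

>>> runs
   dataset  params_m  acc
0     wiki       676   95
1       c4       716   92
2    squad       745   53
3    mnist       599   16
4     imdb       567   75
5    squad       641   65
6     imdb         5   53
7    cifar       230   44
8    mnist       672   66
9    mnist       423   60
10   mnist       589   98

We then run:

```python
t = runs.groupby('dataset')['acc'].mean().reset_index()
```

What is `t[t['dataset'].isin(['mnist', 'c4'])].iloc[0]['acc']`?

92.0

group by dataset, mean of acc:
dataset
c4       92.0
cifar    44.0
imdb     64.0
mnist    60.0
squad    59.0
wiki     95.0
Name: acc, dtype: float64
reset_index():
  dataset   acc
0      c4  92.0
1   cifar  44.0
2    imdb  64.0
3   mnist  60.0
4   squad  59.0
5    wiki  95.0
filter rows where dataset in ['mnist', 'c4']:
  dataset   acc
0      c4  92.0
3   mnist  60.0
Then the value at position 0, column 'acc': 92.0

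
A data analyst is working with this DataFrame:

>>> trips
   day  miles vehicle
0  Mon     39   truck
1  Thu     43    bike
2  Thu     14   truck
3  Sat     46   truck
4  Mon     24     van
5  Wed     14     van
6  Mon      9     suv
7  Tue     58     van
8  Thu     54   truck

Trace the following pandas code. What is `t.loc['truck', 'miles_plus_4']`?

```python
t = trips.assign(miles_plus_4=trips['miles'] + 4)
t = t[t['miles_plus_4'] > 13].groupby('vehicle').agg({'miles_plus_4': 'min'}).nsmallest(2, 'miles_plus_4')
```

18

add column miles_plus_4 = trips['miles'] + 4:
   day  miles vehicle  miles_plus_4
0  Mon     39   truck            43
1  Thu     43    bike            47
2  Thu     14   truck            18
3  Sat     46   truck            50
4  Mon     24     van            28
5  Wed     14     van            18
6  Mon      9     suv            13
7  Tue     58     van            62
8  Thu     54   truck            58
filter rows where miles_plus_4 > 13:
   day  miles vehicle  miles_plus_4
0  Mon     39   truck            43
1  Thu     43    bike            47
2  Thu     14   truck            18
3  Sat     46   truck            50
4  Mon     24     van            28
5  Wed     14     van            18
7  Tue     58     van            62
8  Thu     54   truck            58
group by vehicle, min of miles_plus_4:
         miles_plus_4
vehicle              
bike               47
truck              18
van                18
take 2 rows with smallest miles_plus_4:
         miles_plus_4
vehicle              
truck              18
van                18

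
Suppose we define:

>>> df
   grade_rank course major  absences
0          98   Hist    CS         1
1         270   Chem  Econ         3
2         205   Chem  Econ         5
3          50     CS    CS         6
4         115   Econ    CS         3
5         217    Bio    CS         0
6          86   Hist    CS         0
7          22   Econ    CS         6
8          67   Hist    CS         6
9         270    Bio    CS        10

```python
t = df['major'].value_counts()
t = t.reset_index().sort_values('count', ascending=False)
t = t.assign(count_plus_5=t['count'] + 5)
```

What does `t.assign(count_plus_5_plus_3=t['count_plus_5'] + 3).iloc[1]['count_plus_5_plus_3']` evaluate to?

value_counts of major:
major
CS      8
Econ    2
Name: count, dtype: int64
reset_index():
  major  count
0    CS      8
1  Econ      2
sort by count descending:
  major  count
0    CS      8
1  Econ      2
add column count_plus_5 = t['count'] + 5:
  major  count  count_plus_5
0    CS      8            13
1  Econ      2             7
add column count_plus_5_plus_3 = t['count_plus_5'] + 3:
  major  count  count_plus_5  count_plus_5_plus_3
0    CS      8            13                   16
1  Econ      2             7                   10
Reading off the value at position 1, column 'count_plus_5_plus_3', we get 10.

10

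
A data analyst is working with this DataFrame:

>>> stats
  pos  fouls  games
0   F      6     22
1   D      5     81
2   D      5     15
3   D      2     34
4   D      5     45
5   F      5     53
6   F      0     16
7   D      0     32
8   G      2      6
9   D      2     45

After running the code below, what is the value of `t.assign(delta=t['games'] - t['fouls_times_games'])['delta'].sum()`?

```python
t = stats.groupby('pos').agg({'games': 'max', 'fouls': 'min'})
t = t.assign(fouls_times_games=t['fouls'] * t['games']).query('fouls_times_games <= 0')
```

group by pos: max(games), min(fouls):
     games  fouls
pos              
D       81      0
F       53      0
G        6      2
add column fouls_times_games = t['fouls'] * t['games']:
     games  fouls  fouls_times_games
pos                                 
D       81      0                  0
F       53      0                  0
G        6      2                 12
filter rows where fouls_times_games <= 0:
     games  fouls  fouls_times_games
pos                                 
D       81      0                  0
F       53      0                  0
add column delta = t['games'] - t['fouls_times_games']:
     games  fouls  fouls_times_games  delta
pos                                        
D       81      0                  0     81
F       53      0                  0     53
sum of column 'delta' → 134

134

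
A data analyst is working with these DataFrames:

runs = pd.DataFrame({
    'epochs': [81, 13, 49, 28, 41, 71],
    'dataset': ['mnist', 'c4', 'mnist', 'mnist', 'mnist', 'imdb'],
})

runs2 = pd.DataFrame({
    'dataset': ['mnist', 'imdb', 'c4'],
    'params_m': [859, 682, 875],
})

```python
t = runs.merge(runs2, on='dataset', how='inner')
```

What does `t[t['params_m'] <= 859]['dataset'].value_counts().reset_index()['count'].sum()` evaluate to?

5

merge on 'dataset' (how='inner') → 6 rows:
   epochs dataset  params_m
0      81   mnist       859
1      13      c4       875
2      49   mnist       859
3      28   mnist       859
4      41   mnist       859
5      71    imdb       682
filter rows where params_m <= 859:
   epochs dataset  params_m
0      81   mnist       859
2      49   mnist       859
3      28   mnist       859
4      41   mnist       859
5      71    imdb       682
value_counts of dataset:
dataset
mnist    4
imdb     1
Name: count, dtype: int64
reset_index():
  dataset  count
0   mnist      4
1    imdb      1
sum of column 'count' → 5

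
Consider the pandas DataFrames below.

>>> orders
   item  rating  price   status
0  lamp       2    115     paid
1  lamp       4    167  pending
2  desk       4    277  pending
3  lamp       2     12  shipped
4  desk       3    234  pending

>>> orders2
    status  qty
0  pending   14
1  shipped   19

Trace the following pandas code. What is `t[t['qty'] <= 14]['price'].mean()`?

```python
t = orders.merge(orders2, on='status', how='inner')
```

merge on 'status' (how='inner') → 4 rows:
   item  rating  price   status  qty
0  lamp       4    167  pending   14
1  desk       4    277  pending   14
2  lamp       2     12  shipped   19
3  desk       3    234  pending   14
filter rows where qty <= 14:
   item  rating  price   status  qty
0  lamp       4    167  pending   14
1  desk       4    277  pending   14
3  desk       3    234  pending   14
Reading off the mean of column 'price', we get 226.0.

226.0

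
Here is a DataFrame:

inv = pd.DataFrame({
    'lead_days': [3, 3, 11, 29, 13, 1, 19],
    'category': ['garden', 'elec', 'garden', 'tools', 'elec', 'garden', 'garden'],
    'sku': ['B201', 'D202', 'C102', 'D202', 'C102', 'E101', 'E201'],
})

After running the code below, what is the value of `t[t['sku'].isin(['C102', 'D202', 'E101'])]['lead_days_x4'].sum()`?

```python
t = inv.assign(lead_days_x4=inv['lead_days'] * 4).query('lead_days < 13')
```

60

add column lead_days_x4 = inv['lead_days'] * 4:
   lead_days category   sku  lead_days_x4
0          3   garden  B201            12
1          3     elec  D202            12
2         11   garden  C102            44
3         29    tools  D202           116
4         13     elec  C102            52
5          1   garden  E101             4
6         19   garden  E201            76
filter rows where lead_days < 13:
   lead_days category   sku  lead_days_x4
0          3   garden  B201            12
1          3     elec  D202            12
2         11   garden  C102            44
5          1   garden  E101             4
filter rows where sku in ['C102', 'D202', 'E101']:
   lead_days category   sku  lead_days_x4
1          3     elec  D202            12
2         11   garden  C102            44
5          1   garden  E101             4
Reading off the sum of column 'lead_days_x4', we get 60.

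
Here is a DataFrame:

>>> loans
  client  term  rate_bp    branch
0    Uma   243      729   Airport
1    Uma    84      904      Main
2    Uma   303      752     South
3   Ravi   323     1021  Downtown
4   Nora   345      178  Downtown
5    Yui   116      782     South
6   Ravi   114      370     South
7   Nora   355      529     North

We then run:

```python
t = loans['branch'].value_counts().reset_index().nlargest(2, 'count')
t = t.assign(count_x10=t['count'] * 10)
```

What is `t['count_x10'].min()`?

value_counts of branch:
branch
South       3
Downtown    2
Airport     1
Main        1
North       1
Name: count, dtype: int64
reset_index():
     branch  count
0     South      3
1  Downtown      2
2   Airport      1
3      Main      1
4     North      1
take 2 rows with largest count:
     branch  count
0     South      3
1  Downtown      2
add column count_x10 = t['count'] * 10:
     branch  count  count_x10
0     South      3         30
1  Downtown      2         20
Reading off the min of column 'count_x10', we get 20.

20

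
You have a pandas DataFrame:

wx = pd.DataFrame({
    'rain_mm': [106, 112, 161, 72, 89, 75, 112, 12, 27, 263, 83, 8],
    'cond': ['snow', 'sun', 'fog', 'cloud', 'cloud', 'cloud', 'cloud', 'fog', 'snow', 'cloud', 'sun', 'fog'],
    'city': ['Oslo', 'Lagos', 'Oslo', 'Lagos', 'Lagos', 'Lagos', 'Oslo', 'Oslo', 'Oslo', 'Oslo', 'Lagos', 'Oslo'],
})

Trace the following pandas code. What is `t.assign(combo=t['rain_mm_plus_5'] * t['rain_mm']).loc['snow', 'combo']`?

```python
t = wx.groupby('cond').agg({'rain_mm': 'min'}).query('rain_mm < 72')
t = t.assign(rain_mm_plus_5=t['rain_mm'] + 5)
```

group by cond, min of rain_mm:
       rain_mm
cond          
cloud       72
fog          8
snow        27
sun         83
filter rows where rain_mm < 72:
      rain_mm
cond         
fog         8
snow       27
add column rain_mm_plus_5 = t['rain_mm'] + 5:
      rain_mm  rain_mm_plus_5
cond                         
fog         8              13
snow       27              32
add column combo = t['rain_mm_plus_5'] * t['rain_mm']:
      rain_mm  rain_mm_plus_5  combo
cond                                
fog         8              13    104
snow       27              32    864
Finally, value at row 'snow', column 'combo' = 864.

864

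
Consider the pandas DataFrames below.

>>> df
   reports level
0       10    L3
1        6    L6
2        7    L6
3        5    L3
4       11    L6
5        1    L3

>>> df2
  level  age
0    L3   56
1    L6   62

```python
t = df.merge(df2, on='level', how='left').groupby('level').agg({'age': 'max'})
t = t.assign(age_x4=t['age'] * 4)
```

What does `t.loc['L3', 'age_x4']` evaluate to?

merge on 'level' (how='left') → 6 rows:
   reports level  age
0       10    L3   56
1        6    L6   62
2        7    L6   62
3        5    L3   56
4       11    L6   62
5        1    L3   56
group by level, max of age:
       age
level     
L3      56
L6      62
add column age_x4 = t['age'] * 4:
       age  age_x4
level             
L3      56     224
L6      62     248
Reading off the value at row 'L3', column 'age_x4', we get 224.

224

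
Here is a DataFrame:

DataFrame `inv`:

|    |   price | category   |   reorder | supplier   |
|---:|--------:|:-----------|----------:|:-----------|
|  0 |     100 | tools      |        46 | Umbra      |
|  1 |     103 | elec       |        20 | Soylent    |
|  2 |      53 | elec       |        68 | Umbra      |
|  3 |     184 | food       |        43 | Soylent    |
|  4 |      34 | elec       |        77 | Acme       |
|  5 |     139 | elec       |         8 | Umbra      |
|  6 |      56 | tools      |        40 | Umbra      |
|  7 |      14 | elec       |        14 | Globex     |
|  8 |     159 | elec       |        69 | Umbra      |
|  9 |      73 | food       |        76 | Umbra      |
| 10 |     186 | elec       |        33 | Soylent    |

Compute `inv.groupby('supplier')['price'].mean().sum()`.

302.333333333

group by supplier, mean of price:
supplier
Acme        34.000000
Globex      14.000000
Soylent    157.666667
Umbra       96.666667
Name: price, dtype: float64
Reading off the sum of the resulting series, we get 302.333333333.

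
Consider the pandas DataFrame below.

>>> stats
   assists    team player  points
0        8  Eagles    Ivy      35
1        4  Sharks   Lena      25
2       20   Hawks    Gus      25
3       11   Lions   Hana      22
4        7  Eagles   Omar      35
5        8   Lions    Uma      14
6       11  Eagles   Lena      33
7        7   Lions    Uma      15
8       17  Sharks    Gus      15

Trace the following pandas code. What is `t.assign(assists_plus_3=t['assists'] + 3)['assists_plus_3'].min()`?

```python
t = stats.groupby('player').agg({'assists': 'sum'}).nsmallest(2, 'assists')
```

group by player, sum of assists:
        assists
player         
Gus          37
Hana         11
Ivy           8
Lena         15
Omar          7
Uma          15
take 2 rows with smallest assists:
        assists
player         
Omar          7
Ivy           8
add column assists_plus_3 = t['assists'] + 3:
        assists  assists_plus_3
player                         
Omar          7              10
Ivy           8              11
min of column 'assists_plus_3' → 10

10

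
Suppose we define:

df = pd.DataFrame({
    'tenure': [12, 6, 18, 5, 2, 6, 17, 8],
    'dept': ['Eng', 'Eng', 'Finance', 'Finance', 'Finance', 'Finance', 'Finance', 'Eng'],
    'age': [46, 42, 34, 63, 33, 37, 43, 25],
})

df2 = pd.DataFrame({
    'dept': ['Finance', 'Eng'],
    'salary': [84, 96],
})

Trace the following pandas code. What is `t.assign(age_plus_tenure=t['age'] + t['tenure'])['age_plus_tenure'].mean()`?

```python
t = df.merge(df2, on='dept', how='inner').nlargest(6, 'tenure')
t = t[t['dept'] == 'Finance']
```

merge on 'dept' (how='inner') → 8 rows:
   tenure     dept  age  salary
0      12      Eng   46      96
1       6      Eng   42      96
2      18  Finance   34      84
3       5  Finance   63      84
4       2  Finance   33      84
5       6  Finance   37      84
6      17  Finance   43      84
7       8      Eng   25      96
take 6 rows with largest tenure:
   tenure     dept  age  salary
2      18  Finance   34      84
6      17  Finance   43      84
0      12      Eng   46      96
7       8      Eng   25      96
1       6      Eng   42      96
5       6  Finance   37      84
filter rows where dept == 'Finance':
   tenure     dept  age  salary
2      18  Finance   34      84
6      17  Finance   43      84
5       6  Finance   37      84
add column age_plus_tenure = t['age'] + t['tenure']:
   tenure     dept  age  salary  age_plus_tenure
2      18  Finance   34      84               52
6      17  Finance   43      84               60
5       6  Finance   37      84               43
Reading off the mean of column 'age_plus_tenure', we get 51.6666666667.

51.6666666667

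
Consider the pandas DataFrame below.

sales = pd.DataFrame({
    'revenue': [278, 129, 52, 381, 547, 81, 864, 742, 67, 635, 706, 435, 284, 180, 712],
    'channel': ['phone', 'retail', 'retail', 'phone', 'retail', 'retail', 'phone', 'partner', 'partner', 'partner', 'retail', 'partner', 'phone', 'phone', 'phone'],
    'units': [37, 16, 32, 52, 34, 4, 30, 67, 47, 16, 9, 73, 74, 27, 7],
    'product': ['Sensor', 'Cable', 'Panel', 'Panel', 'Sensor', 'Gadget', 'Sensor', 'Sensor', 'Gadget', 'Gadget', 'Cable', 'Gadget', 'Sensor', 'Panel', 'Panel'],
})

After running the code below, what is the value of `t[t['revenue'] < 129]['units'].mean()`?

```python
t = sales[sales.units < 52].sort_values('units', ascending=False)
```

filter rows where units < 52:
    revenue  channel  units product
0       278    phone     37  Sensor
1       129   retail     16   Cable
2        52   retail     32   Panel
4       547   retail     34  Sensor
5        81   retail      4  Gadget
6       864    phone     30  Sensor
8        67  partner     47  Gadget
9       635  partner     16  Gadget
10      706   retail      9   Cable
13      180    phone     27   Panel
14      712    phone      7   Panel
sort by units descending:
    revenue  channel  units product
8        67  partner     47  Gadget
0       278    phone     37  Sensor
4       547   retail     34  Sensor
2        52   retail     32   Panel
6       864    phone     30  Sensor
13      180    phone     27   Panel
1       129   retail     16   Cable
9       635  partner     16  Gadget
10      706   retail      9   Cable
14      712    phone      7   Panel
5        81   retail      4  Gadget
filter rows where revenue < 129:
   revenue  channel  units product
8       67  partner     47  Gadget
2       52   retail     32   Panel
5       81   retail      4  Gadget

27.6666666667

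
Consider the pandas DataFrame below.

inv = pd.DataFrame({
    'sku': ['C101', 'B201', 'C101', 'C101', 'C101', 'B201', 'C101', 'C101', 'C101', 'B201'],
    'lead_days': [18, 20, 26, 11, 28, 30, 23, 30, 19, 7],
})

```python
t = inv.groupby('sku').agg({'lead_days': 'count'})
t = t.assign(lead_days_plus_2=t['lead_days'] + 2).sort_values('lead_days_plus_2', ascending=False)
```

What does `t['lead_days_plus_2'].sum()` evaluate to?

14

group by sku, count of lead_days:
      lead_days
sku            
B201          3
C101          7
add column lead_days_plus_2 = t['lead_days'] + 2:
      lead_days  lead_days_plus_2
sku                              
B201          3                 5
C101          7                 9
sort by lead_days_plus_2 descending:
      lead_days  lead_days_plus_2
sku                              
C101          7                 9
B201          3                 5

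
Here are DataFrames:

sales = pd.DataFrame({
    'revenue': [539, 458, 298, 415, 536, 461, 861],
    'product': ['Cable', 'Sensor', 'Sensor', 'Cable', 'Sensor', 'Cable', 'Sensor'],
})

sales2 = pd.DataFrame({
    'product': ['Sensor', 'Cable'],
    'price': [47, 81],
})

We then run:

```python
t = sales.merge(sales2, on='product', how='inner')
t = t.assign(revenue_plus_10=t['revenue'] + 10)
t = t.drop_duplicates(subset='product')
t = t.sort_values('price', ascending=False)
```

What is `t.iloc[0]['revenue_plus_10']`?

549

merge on 'product' (how='inner') → 7 rows:
   revenue product  price
0      539   Cable     81
1      458  Sensor     47
2      298  Sensor     47
3      415   Cable     81
4      536  Sensor     47
5      461   Cable     81
6      861  Sensor     47
add column revenue_plus_10 = t['revenue'] + 10:
   revenue product  price  revenue_plus_10
0      539   Cable     81              549
1      458  Sensor     47              468
2      298  Sensor     47              308
3      415   Cable     81              425
4      536  Sensor     47              546
5      461   Cable     81              471
6      861  Sensor     47              871
drop duplicate product (keep=first):
   revenue product  price  revenue_plus_10
0      539   Cable     81              549
1      458  Sensor     47              468
sort by price descending:
   revenue product  price  revenue_plus_10
0      539   Cable     81              549
1      458  Sensor     47              468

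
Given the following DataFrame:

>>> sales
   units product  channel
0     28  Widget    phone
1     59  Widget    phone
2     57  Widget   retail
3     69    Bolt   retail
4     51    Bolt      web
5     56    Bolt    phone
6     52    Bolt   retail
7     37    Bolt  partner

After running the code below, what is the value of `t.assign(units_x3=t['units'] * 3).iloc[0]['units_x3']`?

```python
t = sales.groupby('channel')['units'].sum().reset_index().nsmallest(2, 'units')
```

111

group by channel, sum of units:
channel
partner     37
phone      143
retail     178
web         51
Name: units, dtype: int64
reset_index():
   channel  units
0  partner     37
1    phone    143
2   retail    178
3      web     51
take 2 rows with smallest units:
   channel  units
0  partner     37
3      web     51
add column units_x3 = t['units'] * 3:
   channel  units  units_x3
0  partner     37       111
3      web     51       153
Finally, value at position 0, column 'units_x3' = 111.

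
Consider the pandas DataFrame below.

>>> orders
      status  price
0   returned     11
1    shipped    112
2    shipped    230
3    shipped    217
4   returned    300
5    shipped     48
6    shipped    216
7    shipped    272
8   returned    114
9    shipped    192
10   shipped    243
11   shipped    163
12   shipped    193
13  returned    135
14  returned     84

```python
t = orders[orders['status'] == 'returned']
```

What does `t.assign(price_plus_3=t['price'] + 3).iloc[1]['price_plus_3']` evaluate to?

303

filter rows where status == 'returned':
      status  price
0   returned     11
4   returned    300
8   returned    114
13  returned    135
14  returned     84
add column price_plus_3 = t['price'] + 3:
      status  price  price_plus_3
0   returned     11            14
4   returned    300           303
8   returned    114           117
13  returned    135           138
14  returned     84            87
Hence 303.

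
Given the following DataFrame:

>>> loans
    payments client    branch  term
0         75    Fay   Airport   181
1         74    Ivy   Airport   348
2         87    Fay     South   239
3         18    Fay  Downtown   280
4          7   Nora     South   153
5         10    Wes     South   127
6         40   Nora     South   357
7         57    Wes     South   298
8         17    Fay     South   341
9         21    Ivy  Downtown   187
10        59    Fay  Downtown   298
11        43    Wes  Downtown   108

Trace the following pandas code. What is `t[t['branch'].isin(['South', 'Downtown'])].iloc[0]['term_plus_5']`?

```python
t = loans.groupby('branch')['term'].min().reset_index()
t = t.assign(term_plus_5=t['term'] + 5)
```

group by branch, min of term:
branch
Airport     181
Downtown    108
South       127
Name: term, dtype: int64
reset_index():
     branch  term
0   Airport   181
1  Downtown   108
2     South   127
add column term_plus_5 = t['term'] + 5:
     branch  term  term_plus_5
0   Airport   181          186
1  Downtown   108          113
2     South   127          132
filter rows where branch in ['South', 'Downtown']:
     branch  term  term_plus_5
1  Downtown   108          113
2     South   127          132

113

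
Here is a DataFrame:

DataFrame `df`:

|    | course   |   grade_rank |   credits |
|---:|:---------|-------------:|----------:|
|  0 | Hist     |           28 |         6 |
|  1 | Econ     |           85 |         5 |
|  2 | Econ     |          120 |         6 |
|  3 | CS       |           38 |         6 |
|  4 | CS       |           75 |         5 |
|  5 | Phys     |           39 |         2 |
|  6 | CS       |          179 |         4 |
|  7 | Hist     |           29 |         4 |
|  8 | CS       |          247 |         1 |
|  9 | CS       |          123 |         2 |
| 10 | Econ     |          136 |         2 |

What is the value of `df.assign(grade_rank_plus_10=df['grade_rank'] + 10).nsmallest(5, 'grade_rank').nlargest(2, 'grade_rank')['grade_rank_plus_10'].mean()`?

67.0

add column grade_rank_plus_10 = df['grade_rank'] + 10:
   course  grade_rank  credits  grade_rank_plus_10
0    Hist          28        6                  38
1    Econ          85        5                  95
2    Econ         120        6                 130
3      CS          38        6                  48
4      CS          75        5                  85
5    Phys          39        2                  49
6      CS         179        4                 189
7    Hist          29        4                  39
8      CS         247        1                 257
9      CS         123        2                 133
10   Econ         136        2                 146
take 5 rows with smallest grade_rank:
  course  grade_rank  credits  grade_rank_plus_10
0   Hist          28        6                  38
7   Hist          29        4                  39
3     CS          38        6                  48
5   Phys          39        2                  49
4     CS          75        5                  85
take 2 rows with largest grade_rank:
  course  grade_rank  credits  grade_rank_plus_10
4     CS          75        5                  85
5   Phys          39        2                  49
Taking the mean of column 'grade_rank_plus_10' gives 67.0.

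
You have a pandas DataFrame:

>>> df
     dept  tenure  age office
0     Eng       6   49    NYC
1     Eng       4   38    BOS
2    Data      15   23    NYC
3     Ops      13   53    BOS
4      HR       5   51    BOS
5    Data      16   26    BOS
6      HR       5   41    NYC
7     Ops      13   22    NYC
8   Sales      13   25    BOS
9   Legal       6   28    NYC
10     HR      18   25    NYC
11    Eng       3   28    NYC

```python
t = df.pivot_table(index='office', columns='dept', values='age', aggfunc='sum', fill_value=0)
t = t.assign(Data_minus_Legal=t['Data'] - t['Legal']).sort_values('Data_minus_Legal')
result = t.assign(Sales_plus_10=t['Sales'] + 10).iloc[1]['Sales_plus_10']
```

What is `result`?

35

pivot: rows=office, cols=dept, sum(age):
dept    Data  Eng  HR  Legal  Ops  Sales
office                                  
BOS       26   38  51      0   53     25
NYC       23   77  66     28   22      0
add column Data_minus_Legal = t['Data'] - t['Legal']:
dept    Data  Eng  HR  Legal  Ops  Sales  Data_minus_Legal
office                                                    
BOS       26   38  51      0   53     25                26
NYC       23   77  66     28   22      0                -5
sort by Data_minus_Legal:
dept    Data  Eng  HR  Legal  Ops  Sales  Data_minus_Legal
office                                                    
NYC       23   77  66     28   22      0                -5
BOS       26   38  51      0   53     25                26
add column Sales_plus_10 = t['Sales'] + 10:
dept    Data  Eng  HR  Legal  Ops  Sales  Data_minus_Legal  Sales_plus_10
office                                                                   
NYC       23   77  66     28   22      0                -5             10
BOS       26   38  51      0   53     25                26             35
value at position 1, column 'Sales_plus_10' → 35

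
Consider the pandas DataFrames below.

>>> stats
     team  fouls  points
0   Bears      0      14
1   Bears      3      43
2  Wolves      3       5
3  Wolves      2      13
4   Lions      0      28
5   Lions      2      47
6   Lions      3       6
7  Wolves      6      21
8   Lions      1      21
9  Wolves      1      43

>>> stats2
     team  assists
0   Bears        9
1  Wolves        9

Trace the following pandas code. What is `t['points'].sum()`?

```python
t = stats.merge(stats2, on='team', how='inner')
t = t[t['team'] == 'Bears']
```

57

merge on 'team' (how='inner') → 6 rows:
     team  fouls  points  assists
0   Bears      0      14        9
1   Bears      3      43        9
2  Wolves      3       5        9
3  Wolves      2      13        9
4  Wolves      6      21        9
5  Wolves      1      43        9
filter rows where team == 'Bears':
    team  fouls  points  assists
0  Bears      0      14        9
1  Bears      3      43        9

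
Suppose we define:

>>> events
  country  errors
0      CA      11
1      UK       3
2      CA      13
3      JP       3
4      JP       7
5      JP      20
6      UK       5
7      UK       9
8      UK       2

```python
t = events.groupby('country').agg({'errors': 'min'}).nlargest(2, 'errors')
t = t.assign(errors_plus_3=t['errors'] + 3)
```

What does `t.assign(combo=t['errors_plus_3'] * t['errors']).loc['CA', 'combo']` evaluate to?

154

group by country, min of errors:
         errors
country        
CA           11
JP            3
UK            2
take 2 rows with largest errors:
         errors
country        
CA           11
JP            3
add column errors_plus_3 = t['errors'] + 3:
         errors  errors_plus_3
country                       
CA           11             14
JP            3              6
add column combo = t['errors_plus_3'] * t['errors']:
         errors  errors_plus_3  combo
country                              
CA           11             14    154
JP            3              6     18
Hence 154.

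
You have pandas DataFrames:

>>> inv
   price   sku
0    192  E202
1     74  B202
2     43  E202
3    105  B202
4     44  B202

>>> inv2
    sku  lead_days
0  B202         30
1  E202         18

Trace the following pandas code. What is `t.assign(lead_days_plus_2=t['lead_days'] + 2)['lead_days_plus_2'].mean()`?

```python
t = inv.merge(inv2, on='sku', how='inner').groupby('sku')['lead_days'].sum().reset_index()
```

65.0

merge on 'sku' (how='inner') → 5 rows:
   price   sku  lead_days
0    192  E202         18
1     74  B202         30
2     43  E202         18
3    105  B202         30
4     44  B202         30
group by sku, sum of lead_days:
sku
B202    90
E202    36
Name: lead_days, dtype: int64
reset_index():
    sku  lead_days
0  B202         90
1  E202         36
add column lead_days_plus_2 = t['lead_days'] + 2:
    sku  lead_days  lead_days_plus_2
0  B202         90                92
1  E202         36                38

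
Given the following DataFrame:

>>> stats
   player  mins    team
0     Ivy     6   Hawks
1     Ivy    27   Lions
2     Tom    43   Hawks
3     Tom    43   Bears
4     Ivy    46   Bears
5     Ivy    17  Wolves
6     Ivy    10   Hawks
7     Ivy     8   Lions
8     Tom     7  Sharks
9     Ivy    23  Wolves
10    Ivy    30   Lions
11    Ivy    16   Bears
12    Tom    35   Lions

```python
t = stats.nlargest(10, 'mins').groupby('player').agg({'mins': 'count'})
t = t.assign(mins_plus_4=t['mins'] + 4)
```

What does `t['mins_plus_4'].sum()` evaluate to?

18

take 10 rows with largest mins:
   player  mins    team
4     Ivy    46   Bears
2     Tom    43   Hawks
3     Tom    43   Bears
12    Tom    35   Lions
10    Ivy    30   Lions
1     Ivy    27   Lions
9     Ivy    23  Wolves
5     Ivy    17  Wolves
11    Ivy    16   Bears
6     Ivy    10   Hawks
group by player, count of mins:
        mins
player      
Ivy        7
Tom        3
add column mins_plus_4 = t['mins'] + 4:
        mins  mins_plus_4
player                   
Ivy        7           11
Tom        3            7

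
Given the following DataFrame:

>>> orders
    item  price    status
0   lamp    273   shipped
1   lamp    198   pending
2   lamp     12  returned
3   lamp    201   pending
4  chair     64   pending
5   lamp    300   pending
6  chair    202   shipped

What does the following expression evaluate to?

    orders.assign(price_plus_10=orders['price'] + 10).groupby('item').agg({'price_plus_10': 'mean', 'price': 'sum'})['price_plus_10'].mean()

add column price_plus_10 = orders['price'] + 10:
    item  price    status  price_plus_10
0   lamp    273   shipped            283
1   lamp    198   pending            208
2   lamp     12  returned             22
3   lamp    201   pending            211
4  chair     64   pending             74
5   lamp    300   pending            310
6  chair    202   shipped            212
group by item: mean(price_plus_10), sum(price):
       price_plus_10  price
item                       
chair          143.0    266
lamp           206.8    984
So mean() = 174.9.

174.9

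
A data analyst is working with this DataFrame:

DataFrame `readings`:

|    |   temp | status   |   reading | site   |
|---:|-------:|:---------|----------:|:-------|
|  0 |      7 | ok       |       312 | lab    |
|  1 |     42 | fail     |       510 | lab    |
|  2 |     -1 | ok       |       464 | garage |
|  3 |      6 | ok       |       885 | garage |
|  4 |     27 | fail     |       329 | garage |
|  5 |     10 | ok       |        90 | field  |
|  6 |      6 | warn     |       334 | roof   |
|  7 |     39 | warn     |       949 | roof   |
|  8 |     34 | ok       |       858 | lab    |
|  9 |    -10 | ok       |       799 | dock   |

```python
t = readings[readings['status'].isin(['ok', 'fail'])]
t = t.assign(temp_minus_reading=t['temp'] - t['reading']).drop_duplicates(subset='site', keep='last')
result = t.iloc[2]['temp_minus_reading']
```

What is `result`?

-824

filter rows where status in ['ok', 'fail']:
   temp status  reading    site
0     7     ok      312     lab
1    42   fail      510     lab
2    -1     ok      464  garage
3     6     ok      885  garage
4    27   fail      329  garage
5    10     ok       90   field
8    34     ok      858     lab
9   -10     ok      799    dock
add column temp_minus_reading = t['temp'] - t['reading']:
   temp status  reading    site  temp_minus_reading
0     7     ok      312     lab                -305
1    42   fail      510     lab                -468
2    -1     ok      464  garage                -465
3     6     ok      885  garage                -879
4    27   fail      329  garage                -302
5    10     ok       90   field                 -80
8    34     ok      858     lab                -824
9   -10     ok      799    dock                -809
drop duplicate site (keep=last):
   temp status  reading    site  temp_minus_reading
4    27   fail      329  garage                -302
5    10     ok       90   field                 -80
8    34     ok      858     lab                -824
9   -10     ok      799    dock                -809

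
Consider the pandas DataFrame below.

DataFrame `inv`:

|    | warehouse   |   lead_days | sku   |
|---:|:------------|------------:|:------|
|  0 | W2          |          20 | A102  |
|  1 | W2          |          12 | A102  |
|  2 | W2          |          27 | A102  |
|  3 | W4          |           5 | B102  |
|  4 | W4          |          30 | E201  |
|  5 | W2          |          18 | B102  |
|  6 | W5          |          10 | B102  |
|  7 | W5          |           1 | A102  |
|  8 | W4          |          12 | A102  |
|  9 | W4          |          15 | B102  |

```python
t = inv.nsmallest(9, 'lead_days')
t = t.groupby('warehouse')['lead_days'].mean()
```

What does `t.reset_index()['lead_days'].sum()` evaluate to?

take 9 rows with smallest lead_days:
  warehouse  lead_days   sku
7        W5          1  A102
3        W4          5  B102
6        W5         10  B102
1        W2         12  A102
8        W4         12  A102
9        W4         15  B102
5        W2         18  B102
0        W2         20  A102
2        W2         27  A102
group by warehouse, mean of lead_days:
warehouse
W2    19.250000
W4    10.666667
W5     5.500000
Name: lead_days, dtype: float64
reset_index():
  warehouse  lead_days
0        W2  19.250000
1        W4  10.666667
2        W5   5.500000

35.4166666667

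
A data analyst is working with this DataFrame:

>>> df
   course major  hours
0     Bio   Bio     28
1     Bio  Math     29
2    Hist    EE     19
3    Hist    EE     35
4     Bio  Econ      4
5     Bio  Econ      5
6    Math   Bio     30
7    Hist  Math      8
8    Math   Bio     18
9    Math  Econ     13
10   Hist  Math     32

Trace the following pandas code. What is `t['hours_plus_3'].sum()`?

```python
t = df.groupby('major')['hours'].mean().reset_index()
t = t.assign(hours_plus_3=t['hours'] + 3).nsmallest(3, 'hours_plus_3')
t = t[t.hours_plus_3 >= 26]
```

54.3333333333

group by major, mean of hours:
major
Bio     25.333333
EE      27.000000
Econ     7.333333
Math    23.000000
Name: hours, dtype: float64
reset_index():
  major      hours
0   Bio  25.333333
1    EE  27.000000
2  Econ   7.333333
3  Math  23.000000
add column hours_plus_3 = t['hours'] + 3:
  major      hours  hours_plus_3
0   Bio  25.333333     28.333333
1    EE  27.000000     30.000000
2  Econ   7.333333     10.333333
3  Math  23.000000     26.000000
take 3 rows with smallest hours_plus_3:
  major      hours  hours_plus_3
2  Econ   7.333333     10.333333
3  Math  23.000000     26.000000
0   Bio  25.333333     28.333333
filter rows where hours_plus_3 >= 26:
  major      hours  hours_plus_3
3  Math  23.000000     26.000000
0   Bio  25.333333     28.333333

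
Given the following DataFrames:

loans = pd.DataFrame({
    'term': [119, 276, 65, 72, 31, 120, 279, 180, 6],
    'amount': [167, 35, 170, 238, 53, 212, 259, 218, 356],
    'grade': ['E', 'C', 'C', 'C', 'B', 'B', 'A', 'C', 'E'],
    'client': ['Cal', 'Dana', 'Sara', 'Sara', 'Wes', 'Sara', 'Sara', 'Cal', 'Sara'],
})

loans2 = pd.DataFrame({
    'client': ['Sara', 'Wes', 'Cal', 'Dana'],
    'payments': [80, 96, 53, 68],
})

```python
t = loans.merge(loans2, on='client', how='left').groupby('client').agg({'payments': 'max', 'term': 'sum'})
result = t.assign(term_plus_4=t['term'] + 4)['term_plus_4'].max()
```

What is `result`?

546

merge on 'client' (how='left') → 9 rows:
   term  amount grade client  payments
0   119     167     E    Cal        53
1   276      35     C   Dana        68
2    65     170     C   Sara        80
3    72     238     C   Sara        80
4    31      53     B    Wes        96
5   120     212     B   Sara        80
6   279     259     A   Sara        80
7   180     218     C    Cal        53
8     6     356     E   Sara        80
group by client: max(payments), sum(term):
        payments  term
client                
Cal           53   299
Dana          68   276
Sara          80   542
Wes           96    31
add column term_plus_4 = t['term'] + 4:
        payments  term  term_plus_4
client                             
Cal           53   299          303
Dana          68   276          280
Sara          80   542          546
Wes           96    31           35
Then the max of column 'term_plus_4': 546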